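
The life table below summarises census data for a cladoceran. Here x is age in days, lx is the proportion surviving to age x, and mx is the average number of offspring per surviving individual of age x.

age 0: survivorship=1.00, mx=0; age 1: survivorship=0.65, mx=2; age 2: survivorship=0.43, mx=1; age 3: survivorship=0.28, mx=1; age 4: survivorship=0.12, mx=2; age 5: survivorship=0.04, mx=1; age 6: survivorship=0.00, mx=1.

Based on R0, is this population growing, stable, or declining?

R0 = Σ lx·mx = 0 + 1.3 + 0.43 + 0.28 + 0.24 + 0.04 + 0 = 2.29
R0 > 1, so the population is growing.

growing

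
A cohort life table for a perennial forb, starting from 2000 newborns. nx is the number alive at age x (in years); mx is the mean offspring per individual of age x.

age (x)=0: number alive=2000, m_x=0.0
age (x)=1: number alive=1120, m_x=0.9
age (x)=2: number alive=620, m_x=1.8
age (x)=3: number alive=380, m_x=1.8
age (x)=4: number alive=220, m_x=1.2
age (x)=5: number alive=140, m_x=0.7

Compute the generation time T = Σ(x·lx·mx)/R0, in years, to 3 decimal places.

2.157

lx = nx/n0 = nx/2000: 1, 0.56, 0.31, 0.19, 0.11, 0.07
lx·mx: 0, 0.504, 0.558, 0.342, 0.132, 0.049 → R0 = 1.585
x·lx·mx: 0, 0.504, 1.116, 1.026, 0.528, 0.245 → Σ = 3.419
T = 3.419 / 1.585 = 2.157098… → 2.157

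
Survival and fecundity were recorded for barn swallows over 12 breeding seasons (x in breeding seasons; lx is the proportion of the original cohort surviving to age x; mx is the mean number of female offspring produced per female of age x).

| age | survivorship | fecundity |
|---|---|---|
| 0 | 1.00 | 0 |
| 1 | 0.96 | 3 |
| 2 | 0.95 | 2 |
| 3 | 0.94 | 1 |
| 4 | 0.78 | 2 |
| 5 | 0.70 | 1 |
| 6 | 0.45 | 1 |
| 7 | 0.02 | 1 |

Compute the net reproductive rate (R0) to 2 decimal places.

lx·mx by age: 0, 2.88, 1.9, 0.94, 1.56, 0.7, 0.45, 0.02
R0 = Σ lx·mx = 8.45 → 8.45

8.45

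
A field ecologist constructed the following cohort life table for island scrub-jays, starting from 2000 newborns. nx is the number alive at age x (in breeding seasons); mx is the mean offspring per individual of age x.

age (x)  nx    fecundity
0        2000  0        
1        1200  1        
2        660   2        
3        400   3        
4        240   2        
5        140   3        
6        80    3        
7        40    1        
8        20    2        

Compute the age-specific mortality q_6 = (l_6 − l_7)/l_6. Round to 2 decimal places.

0.50

lx = nx/n0 = nx/2000: 1, 0.6, 0.33, 0.2, 0.12, 0.07, 0.04, 0.02, 0.01
q_6 = (l_6 − l_7) / l_6 = (0.04 − 0.02) / 0.04
     = 0.02 / 0.04 = 0.5 → 0.50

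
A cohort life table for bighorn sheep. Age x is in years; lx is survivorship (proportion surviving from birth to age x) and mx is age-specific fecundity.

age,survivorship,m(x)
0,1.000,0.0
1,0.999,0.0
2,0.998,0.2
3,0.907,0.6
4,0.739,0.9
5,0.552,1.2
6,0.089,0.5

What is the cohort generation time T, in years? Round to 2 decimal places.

3.91

lx·mx: 0, 0, 0.1996, 0.5442, 0.6651, 0.6624, 0.0445 → R0 = 2.1158
x·lx·mx: 0, 0, 0.3992, 1.6326, 2.6604, 3.312, 0.267 → Σ = 8.2712
T = 8.2712 / 2.1158 = 3.909254… → 3.91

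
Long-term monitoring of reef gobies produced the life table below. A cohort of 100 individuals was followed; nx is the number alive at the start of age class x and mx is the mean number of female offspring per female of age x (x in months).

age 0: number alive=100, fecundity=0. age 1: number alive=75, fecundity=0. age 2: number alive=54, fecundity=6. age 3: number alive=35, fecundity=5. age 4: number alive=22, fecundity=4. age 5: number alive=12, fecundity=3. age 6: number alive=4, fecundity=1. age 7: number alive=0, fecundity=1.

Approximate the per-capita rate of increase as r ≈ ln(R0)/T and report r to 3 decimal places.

lx = nx/n0 = nx/100: 1, 0.75, 0.54, 0.35, 0.22, 0.12, 0.04, 0
R0 = Σ lx·mx = 0 + 0 + 3.24 + 1.75 + 0.88 + 0.36 + 0.04 + 0 = 6.27
Σ x·lx·mx = 17.29; T = 17.29/6.27 = 2.75758…
r ≈ ln(R0)/T = ln(6.27)/2.75758… = 0.66572… → 0.666

0.666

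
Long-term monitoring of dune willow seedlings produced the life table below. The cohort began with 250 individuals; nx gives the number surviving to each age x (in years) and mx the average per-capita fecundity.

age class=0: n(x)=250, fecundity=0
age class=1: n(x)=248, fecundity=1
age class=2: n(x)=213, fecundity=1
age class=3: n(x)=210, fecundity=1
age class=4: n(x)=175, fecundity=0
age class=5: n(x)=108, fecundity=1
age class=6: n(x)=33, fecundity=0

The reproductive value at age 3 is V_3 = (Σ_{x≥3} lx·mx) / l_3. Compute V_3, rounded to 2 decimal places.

1.51

lx = nx/n0 = nx/250: 1, 0.992, 0.852, 0.84, 0.7, 0.432, 0.132
lx·mx for x ≥ 3: 0.84, 0, 0.432, 0 → sum = 1.272
V_3 = 1.272 / l_3 = 1.272 / 0.84 = 1.514286… → 1.51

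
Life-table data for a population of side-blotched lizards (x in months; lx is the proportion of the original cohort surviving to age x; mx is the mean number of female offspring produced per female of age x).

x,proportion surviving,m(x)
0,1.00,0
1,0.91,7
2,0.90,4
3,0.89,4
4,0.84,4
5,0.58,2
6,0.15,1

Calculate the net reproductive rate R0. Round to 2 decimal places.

18.20

lx·mx by age: 0, 6.37, 3.6, 3.56, 3.36, 1.16, 0.15
R0 = Σ lx·mx = 18.2 → 18.20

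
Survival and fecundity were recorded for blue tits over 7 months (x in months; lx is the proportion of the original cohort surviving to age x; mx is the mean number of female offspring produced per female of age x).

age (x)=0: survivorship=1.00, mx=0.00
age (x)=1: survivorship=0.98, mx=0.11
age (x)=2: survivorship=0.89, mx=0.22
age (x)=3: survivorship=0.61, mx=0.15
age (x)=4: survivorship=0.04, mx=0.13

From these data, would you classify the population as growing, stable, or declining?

R0 = Σ lx·mx = 0 + 0.1078 + 0.1958 + 0.0915 + 0.0052 = 0.4003
R0 < 1, so the population is declining.

declining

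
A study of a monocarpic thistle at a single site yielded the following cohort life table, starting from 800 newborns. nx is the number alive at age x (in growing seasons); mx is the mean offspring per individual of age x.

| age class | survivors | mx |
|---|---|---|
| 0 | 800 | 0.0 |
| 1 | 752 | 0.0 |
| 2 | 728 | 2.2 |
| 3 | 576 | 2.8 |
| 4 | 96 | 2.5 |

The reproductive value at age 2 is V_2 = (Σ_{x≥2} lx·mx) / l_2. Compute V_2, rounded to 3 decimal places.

4.745

lx = nx/n0 = nx/800: 1, 0.94, 0.91, 0.72, 0.12
lx·mx for x ≥ 2: 2.002, 2.016, 0.3 → sum = 4.318
V_2 = 4.318 / l_2 = 4.318 / 0.91 = 4.745055… → 4.745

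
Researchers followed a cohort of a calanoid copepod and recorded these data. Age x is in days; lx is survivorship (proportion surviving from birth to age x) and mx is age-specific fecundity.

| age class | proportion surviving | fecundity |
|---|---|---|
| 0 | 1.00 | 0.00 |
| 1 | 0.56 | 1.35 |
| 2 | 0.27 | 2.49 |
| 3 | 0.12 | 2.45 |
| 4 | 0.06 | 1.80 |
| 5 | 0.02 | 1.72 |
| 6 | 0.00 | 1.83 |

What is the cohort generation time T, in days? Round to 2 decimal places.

lx·mx: 0, 0.756, 0.6723, 0.294, 0.108, 0.0344, 0 → R0 = 1.8647
x·lx·mx: 0, 0.756, 1.3446, 0.882, 0.432, 0.172, 0 → Σ = 3.5866
T = 3.5866 / 1.8647 = 1.923419… → 1.92

1.92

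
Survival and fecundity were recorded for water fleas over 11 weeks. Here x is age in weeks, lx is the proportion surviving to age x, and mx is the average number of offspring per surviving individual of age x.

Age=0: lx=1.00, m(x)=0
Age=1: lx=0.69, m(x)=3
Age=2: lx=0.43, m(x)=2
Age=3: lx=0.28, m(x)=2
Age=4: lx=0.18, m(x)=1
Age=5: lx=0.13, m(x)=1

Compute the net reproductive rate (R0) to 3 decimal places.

3.800

lx·mx by age: 0, 2.07, 0.86, 0.56, 0.18, 0.13
R0 = Σ lx·mx = 3.8 → 3.800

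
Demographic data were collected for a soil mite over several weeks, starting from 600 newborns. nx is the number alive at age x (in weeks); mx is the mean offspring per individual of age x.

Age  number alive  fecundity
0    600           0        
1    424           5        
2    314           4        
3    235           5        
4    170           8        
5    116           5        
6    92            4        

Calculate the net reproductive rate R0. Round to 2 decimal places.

lx = nx/n0 = nx/600: 1, 0.70667…, 0.52333…, 0.39167…, 0.28333…, 0.19333…, 0.15333…
lx·mx by age: 0, 3.533333…, 2.093333…, 1.958333…, 2.266667…, 0.966667…, 0.613333…
R0 = Σ lx·mx = 11.431667… → 11.43

11.43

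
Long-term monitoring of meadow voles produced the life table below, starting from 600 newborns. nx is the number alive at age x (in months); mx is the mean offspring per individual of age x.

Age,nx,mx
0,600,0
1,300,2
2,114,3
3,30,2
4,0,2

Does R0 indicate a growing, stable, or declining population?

lx = nx/n0 = nx/600: 1, 0.5, 0.19, 0.05, 0
R0 = Σ lx·mx = 0 + 1 + 0.57 + 0.1 + 0 = 1.67
R0 > 1, so the population is growing.

growing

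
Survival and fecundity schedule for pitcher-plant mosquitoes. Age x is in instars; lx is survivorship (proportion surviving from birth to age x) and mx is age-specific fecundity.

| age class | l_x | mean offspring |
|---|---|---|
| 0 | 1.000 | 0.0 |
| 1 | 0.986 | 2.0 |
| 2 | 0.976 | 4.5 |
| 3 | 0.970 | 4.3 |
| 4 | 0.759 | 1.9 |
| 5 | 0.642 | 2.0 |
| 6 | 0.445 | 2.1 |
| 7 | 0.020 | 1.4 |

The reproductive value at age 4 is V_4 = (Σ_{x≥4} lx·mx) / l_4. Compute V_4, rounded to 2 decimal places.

lx·mx for x ≥ 4: 1.4421, 1.284, 0.9345, 0.028 → sum = 3.6886
V_4 = 3.6886 / l_4 = 3.6886 / 0.759 = 4.859816… → 4.86

4.86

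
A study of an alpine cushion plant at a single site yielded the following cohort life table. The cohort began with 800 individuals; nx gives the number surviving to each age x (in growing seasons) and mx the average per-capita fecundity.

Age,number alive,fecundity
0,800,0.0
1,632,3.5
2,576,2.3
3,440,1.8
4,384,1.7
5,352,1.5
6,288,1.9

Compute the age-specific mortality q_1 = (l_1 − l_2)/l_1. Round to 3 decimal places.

0.089

lx = nx/n0 = nx/800: 1, 0.79, 0.72, 0.55, 0.48, 0.44, 0.36
q_1 = (l_1 − l_2) / l_1 = (0.79 − 0.72) / 0.79
     = 0.07 / 0.79 = 0.088608… → 0.089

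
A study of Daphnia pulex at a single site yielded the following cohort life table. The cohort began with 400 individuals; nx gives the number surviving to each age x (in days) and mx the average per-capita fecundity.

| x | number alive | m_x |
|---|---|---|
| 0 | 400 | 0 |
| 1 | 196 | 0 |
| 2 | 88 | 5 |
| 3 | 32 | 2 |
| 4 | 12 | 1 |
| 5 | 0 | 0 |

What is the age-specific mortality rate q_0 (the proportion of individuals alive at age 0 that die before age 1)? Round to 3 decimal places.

lx = nx/n0 = nx/400: 1, 0.49, 0.22, 0.08, 0.03, 0
q_0 = (l_0 − l_1) / l_0 = (1 − 0.49) / 1
     = 0.51 / 1 = 0.51 → 0.510

0.510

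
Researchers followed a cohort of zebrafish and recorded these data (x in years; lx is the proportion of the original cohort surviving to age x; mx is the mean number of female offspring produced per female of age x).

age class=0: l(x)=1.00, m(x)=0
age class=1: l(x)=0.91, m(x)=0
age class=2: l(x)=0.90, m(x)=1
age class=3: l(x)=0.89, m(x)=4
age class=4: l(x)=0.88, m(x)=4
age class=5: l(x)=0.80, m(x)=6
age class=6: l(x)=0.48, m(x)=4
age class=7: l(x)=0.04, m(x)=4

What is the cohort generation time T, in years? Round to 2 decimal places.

4.25

lx·mx: 0, 0, 0.9, 3.56, 3.52, 4.8, 1.92, 0.16 → R0 = 14.86
x·lx·mx: 0, 0, 1.8, 10.68, 14.08, 24, 11.52, 1.12 → Σ = 63.2
T = 63.2 / 14.86 = 4.253028… → 4.25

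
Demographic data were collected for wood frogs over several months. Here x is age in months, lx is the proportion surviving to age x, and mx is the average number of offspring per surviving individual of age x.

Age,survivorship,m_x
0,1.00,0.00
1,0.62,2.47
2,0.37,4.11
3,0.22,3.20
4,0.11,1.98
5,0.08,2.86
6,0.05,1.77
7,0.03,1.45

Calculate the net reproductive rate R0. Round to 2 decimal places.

4.33

lx·mx by age: 0, 1.5314, 1.5207, 0.704, 0.2178, 0.2288, 0.0885, 0.0435
R0 = Σ lx·mx = 4.3347 → 4.33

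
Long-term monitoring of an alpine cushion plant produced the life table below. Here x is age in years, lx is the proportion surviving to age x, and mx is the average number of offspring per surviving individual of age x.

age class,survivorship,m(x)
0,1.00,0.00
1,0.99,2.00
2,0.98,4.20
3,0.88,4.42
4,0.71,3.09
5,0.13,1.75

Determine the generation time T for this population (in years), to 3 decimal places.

2.563

lx·mx: 0, 1.98, 4.116, 3.8896, 2.1939, 0.2275 → R0 = 12.407
x·lx·mx: 0, 1.98, 8.232, 11.6688, 8.7756, 1.1375 → Σ = 31.7939
T = 31.7939 / 12.407 = 2.562578… → 2.563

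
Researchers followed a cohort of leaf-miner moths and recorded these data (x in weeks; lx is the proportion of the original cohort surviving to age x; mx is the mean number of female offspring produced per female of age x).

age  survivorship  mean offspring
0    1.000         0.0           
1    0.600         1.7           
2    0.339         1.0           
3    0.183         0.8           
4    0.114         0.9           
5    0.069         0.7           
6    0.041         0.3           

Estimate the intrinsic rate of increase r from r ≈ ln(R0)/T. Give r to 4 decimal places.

R0 = Σ lx·mx = 0 + 1.02 + 0.339 + 0.1464 + 0.1026 + 0.0483 + 0.0123 = 1.6686
Σ x·lx·mx = 2.8629; T = 2.8629/1.6686 = 1.71575…
r ≈ ln(R0)/T = ln(1.6686)/1.71575… = 0.298403… → 0.2984

0.2984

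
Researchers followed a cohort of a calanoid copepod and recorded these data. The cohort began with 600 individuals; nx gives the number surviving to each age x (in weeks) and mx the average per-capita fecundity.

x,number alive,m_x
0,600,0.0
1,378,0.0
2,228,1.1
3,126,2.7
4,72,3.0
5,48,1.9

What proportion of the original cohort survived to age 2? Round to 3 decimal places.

l_2 = n_2/n_0 = 228/600 = 0.38 → 0.380

0.380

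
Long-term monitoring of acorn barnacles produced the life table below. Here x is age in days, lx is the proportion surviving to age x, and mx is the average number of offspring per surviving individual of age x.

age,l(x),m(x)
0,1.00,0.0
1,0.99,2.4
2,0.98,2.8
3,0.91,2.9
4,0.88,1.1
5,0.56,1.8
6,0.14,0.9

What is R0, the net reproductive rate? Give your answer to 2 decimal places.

lx·mx by age: 0, 2.376, 2.744, 2.639, 0.968, 1.008, 0.126
R0 = Σ lx·mx = 9.861 → 9.86

9.86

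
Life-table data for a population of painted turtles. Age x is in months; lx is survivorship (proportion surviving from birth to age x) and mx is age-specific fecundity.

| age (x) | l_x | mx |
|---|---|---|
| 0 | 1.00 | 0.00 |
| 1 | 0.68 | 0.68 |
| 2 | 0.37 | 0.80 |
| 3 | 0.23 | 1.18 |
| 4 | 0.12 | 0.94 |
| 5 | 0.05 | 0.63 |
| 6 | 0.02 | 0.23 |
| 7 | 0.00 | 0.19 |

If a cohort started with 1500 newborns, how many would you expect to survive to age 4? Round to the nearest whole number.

Expected survivors = N0 · l_4 = 1500 × 0.12 = 180 → 180

180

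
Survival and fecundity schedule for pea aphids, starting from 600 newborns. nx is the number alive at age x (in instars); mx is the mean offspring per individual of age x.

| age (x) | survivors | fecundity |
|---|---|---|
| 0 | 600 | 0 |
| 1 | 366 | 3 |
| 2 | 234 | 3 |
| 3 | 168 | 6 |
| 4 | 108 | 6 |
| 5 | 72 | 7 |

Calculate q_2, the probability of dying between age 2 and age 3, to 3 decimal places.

lx = nx/n0 = nx/600: 1, 0.61, 0.39, 0.28, 0.18, 0.12
q_2 = (l_2 − l_3) / l_2 = (0.39 − 0.28) / 0.39
     = 0.11 / 0.39 = 0.282051… → 0.282

0.282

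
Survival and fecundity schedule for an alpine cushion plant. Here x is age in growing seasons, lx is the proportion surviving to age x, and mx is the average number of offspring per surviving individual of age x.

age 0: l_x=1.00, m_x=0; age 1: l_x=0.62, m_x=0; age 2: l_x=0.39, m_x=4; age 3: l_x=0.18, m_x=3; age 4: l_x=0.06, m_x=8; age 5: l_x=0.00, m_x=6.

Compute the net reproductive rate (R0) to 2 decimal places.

2.58

lx·mx by age: 0, 0, 1.56, 0.54, 0.48, 0
R0 = Σ lx·mx = 2.58 → 2.58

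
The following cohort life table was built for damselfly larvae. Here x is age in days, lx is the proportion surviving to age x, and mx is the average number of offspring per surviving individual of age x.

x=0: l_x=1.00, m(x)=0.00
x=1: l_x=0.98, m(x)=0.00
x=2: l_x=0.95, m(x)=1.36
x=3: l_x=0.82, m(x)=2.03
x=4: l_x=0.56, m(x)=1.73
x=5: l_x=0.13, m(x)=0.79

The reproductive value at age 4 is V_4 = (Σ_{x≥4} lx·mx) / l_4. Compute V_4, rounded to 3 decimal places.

1.913

lx·mx for x ≥ 4: 0.9688, 0.1027 → sum = 1.0715
V_4 = 1.0715 / l_4 = 1.0715 / 0.56 = 1.913393… → 1.913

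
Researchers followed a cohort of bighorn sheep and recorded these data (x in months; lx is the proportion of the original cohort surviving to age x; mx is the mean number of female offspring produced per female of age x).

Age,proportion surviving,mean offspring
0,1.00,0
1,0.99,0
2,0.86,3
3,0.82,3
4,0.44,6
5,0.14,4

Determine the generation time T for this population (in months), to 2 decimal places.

3.14

lx·mx: 0, 0, 2.58, 2.46, 2.64, 0.56 → R0 = 8.24
x·lx·mx: 0, 0, 5.16, 7.38, 10.56, 2.8 → Σ = 25.9
T = 25.9 / 8.24 = 3.143204… → 3.14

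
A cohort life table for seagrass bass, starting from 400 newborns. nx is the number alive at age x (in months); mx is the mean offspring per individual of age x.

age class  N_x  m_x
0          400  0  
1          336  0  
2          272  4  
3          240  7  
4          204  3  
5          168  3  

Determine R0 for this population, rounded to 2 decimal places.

lx = nx/n0 = nx/400: 1, 0.84, 0.68, 0.6, 0.51, 0.42
lx·mx by age: 0, 0, 2.72, 4.2, 1.53, 1.26
R0 = Σ lx·mx = 9.71 → 9.71

9.71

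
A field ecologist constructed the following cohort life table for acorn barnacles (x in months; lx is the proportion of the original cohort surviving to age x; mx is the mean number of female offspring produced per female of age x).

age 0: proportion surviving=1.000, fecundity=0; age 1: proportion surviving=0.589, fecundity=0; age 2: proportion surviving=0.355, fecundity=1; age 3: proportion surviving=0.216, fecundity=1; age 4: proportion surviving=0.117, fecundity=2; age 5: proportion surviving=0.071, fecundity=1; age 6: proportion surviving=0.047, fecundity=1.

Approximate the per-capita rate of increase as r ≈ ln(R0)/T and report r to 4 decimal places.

R0 = Σ lx·mx = 0 + 0 + 0.355 + 0.216 + 0.234 + 0.071 + 0.047 = 0.923
Σ x·lx·mx = 2.931; T = 2.931/0.923 = 3.17551…
r ≈ ln(R0)/T = ln(0.923)/3.17551… = -0.025232… → -0.0252

-0.0252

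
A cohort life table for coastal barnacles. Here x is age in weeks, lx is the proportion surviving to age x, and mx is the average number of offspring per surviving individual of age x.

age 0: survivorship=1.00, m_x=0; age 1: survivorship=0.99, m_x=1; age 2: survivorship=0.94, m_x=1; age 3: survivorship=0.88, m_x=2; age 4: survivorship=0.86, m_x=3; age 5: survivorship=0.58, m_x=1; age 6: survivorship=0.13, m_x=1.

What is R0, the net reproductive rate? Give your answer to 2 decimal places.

lx·mx by age: 0, 0.99, 0.94, 1.76, 2.58, 0.58, 0.13
R0 = Σ lx·mx = 6.98 → 6.98

6.98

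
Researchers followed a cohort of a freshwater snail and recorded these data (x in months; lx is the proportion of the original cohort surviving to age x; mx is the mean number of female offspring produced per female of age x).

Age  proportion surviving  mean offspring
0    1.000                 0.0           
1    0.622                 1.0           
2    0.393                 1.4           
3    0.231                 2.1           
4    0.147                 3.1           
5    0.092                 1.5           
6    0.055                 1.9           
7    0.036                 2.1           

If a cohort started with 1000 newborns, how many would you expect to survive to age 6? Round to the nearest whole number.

Expected survivors = N0 · l_6 = 1000 × 0.055 = 55 → 55

55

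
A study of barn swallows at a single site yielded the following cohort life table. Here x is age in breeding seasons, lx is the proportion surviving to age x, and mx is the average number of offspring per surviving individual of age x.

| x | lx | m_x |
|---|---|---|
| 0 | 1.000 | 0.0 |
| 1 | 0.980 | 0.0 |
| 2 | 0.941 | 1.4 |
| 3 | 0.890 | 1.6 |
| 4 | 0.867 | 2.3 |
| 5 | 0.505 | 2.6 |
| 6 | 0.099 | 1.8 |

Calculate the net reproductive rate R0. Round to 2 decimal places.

6.23

lx·mx by age: 0, 0, 1.3174, 1.424, 1.9941, 1.313, 0.1782
R0 = Σ lx·mx = 6.2267 → 6.23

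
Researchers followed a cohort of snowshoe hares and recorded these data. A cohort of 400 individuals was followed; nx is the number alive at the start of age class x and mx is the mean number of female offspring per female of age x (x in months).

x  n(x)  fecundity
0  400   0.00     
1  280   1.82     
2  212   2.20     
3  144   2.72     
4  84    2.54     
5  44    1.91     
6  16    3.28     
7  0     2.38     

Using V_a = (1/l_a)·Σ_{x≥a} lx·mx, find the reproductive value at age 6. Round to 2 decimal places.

lx = nx/n0 = nx/400: 1, 0.7, 0.53, 0.36, 0.21, 0.11, 0.04, 0
lx·mx for x ≥ 6: 0.1312, 0 → sum = 0.1312
V_6 = 0.1312 / l_6 = 0.1312 / 0.04 = 3.28 → 3.28

3.28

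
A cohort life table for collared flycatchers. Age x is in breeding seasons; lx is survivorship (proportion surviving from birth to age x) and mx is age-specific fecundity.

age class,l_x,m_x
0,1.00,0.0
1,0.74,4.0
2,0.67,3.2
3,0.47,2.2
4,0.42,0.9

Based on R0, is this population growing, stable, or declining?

R0 = Σ lx·mx = 0 + 2.96 + 2.144 + 1.034 + 0.378 = 6.516
R0 > 1, so the population is growing.

growing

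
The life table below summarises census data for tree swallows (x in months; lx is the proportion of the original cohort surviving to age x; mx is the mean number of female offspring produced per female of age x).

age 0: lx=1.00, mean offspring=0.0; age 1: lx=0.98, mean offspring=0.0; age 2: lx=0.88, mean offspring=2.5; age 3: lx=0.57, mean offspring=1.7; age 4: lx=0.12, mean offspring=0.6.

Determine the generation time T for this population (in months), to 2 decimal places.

lx·mx: 0, 0, 2.2, 0.969, 0.072 → R0 = 3.241
x·lx·mx: 0, 0, 4.4, 2.907, 0.288 → Σ = 7.595
T = 7.595 / 3.241 = 2.343413… → 2.34

2.34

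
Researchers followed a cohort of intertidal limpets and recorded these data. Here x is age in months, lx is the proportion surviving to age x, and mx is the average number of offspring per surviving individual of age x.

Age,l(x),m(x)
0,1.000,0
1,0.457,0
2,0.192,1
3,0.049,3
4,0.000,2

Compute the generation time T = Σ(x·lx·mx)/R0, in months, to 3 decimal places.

lx·mx: 0, 0, 0.192, 0.147, 0 → R0 = 0.339
x·lx·mx: 0, 0, 0.384, 0.441, 0 → Σ = 0.825
T = 0.825 / 0.339 = 2.433628… → 2.434

2.434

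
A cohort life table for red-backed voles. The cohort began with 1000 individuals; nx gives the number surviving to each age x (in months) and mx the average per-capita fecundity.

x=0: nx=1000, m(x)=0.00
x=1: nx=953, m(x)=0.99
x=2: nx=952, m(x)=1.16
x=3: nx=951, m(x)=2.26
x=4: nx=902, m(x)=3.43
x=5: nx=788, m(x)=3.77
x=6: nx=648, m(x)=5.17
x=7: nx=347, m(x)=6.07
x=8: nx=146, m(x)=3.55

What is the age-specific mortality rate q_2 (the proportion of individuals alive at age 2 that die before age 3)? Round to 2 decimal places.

0.00

lx = nx/n0 = nx/1000: 1, 0.953, 0.952, 0.951, 0.902, 0.788, 0.648, 0.347, 0.146
q_2 = (l_2 − l_3) / l_2 = (0.952 − 0.951) / 0.952
     = 0.001 / 0.952 = 0.00105… → 0.00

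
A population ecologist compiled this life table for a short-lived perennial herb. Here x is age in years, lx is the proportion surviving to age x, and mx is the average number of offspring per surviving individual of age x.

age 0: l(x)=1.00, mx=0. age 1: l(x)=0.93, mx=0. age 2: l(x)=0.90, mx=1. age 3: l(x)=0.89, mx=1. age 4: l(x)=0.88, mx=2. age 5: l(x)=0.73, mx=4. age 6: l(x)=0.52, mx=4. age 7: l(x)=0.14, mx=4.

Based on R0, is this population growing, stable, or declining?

R0 = Σ lx·mx = 0 + 0 + 0.9 + 0.89 + 1.76 + 2.92 + 2.08 + 0.56 = 9.11
R0 > 1, so the population is growing.

growing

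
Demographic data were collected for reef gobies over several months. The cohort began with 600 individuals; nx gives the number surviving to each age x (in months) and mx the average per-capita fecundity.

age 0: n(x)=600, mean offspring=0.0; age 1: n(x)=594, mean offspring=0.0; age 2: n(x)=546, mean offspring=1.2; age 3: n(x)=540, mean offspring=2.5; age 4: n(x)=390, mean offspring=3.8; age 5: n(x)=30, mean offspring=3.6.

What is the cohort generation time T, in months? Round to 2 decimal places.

lx = nx/n0 = nx/600: 1, 0.99, 0.91, 0.9, 0.65, 0.05
lx·mx: 0, 0, 1.092, 2.25, 2.47, 0.18 → R0 = 5.992
x·lx·mx: 0, 0, 2.184, 6.75, 9.88, 0.9 → Σ = 19.714
T = 19.714 / 5.992 = 3.290053… → 3.29

3.29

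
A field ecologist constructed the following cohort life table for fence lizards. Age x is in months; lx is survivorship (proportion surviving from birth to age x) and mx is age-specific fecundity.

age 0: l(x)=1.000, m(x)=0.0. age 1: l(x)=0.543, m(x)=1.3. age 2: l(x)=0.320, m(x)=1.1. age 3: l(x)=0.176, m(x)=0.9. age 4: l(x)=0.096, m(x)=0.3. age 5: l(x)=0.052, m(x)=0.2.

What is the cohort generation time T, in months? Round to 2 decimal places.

1.63

lx·mx: 0, 0.7059, 0.352, 0.1584, 0.0288, 0.0104 → R0 = 1.2555
x·lx·mx: 0, 0.7059, 0.704, 0.4752, 0.1152, 0.052 → Σ = 2.0523
T = 2.0523 / 1.2555 = 1.634648… → 1.63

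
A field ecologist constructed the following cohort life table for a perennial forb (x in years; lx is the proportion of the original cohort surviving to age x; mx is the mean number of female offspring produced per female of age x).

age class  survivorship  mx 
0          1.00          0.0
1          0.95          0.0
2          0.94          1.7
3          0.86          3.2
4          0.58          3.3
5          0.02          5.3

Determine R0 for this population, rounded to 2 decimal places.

lx·mx by age: 0, 0, 1.598, 2.752, 1.914, 0.106
R0 = Σ lx·mx = 6.37 → 6.37

6.37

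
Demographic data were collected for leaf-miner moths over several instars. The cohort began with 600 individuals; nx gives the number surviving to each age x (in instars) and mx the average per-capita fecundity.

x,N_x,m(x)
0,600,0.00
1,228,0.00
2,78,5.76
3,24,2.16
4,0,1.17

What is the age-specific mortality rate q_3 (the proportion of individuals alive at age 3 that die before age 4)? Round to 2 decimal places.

1.00

lx = nx/n0 = nx/600: 1, 0.38, 0.13, 0.04, 0
q_3 = (l_3 − l_4) / l_3 = (0.04 − 0) / 0.04
     = 0.04 / 0.04 = 1 → 1.00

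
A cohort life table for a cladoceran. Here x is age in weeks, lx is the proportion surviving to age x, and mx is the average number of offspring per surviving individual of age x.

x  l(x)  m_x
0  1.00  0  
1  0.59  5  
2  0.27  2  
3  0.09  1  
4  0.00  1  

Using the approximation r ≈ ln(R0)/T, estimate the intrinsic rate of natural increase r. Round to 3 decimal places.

1.062

R0 = Σ lx·mx = 0 + 2.95 + 0.54 + 0.09 + 0 = 3.58
Σ x·lx·mx = 4.3; T = 4.3/3.58 = 1.20112…
r ≈ ln(R0)/T = ln(3.58)/1.20112… = 1.06181… → 1.062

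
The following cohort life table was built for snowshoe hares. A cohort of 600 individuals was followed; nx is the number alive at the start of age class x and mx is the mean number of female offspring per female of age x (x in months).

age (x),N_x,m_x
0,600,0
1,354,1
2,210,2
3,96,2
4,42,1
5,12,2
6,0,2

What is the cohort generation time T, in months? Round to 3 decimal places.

1.994

lx = nx/n0 = nx/600: 1, 0.59, 0.35, 0.16, 0.07, 0.02, 0
lx·mx: 0, 0.59, 0.7, 0.32, 0.07, 0.04, 0 → R0 = 1.72
x·lx·mx: 0, 0.59, 1.4, 0.96, 0.28, 0.2, 0 → Σ = 3.43
T = 3.43 / 1.72 = 1.994186… → 1.994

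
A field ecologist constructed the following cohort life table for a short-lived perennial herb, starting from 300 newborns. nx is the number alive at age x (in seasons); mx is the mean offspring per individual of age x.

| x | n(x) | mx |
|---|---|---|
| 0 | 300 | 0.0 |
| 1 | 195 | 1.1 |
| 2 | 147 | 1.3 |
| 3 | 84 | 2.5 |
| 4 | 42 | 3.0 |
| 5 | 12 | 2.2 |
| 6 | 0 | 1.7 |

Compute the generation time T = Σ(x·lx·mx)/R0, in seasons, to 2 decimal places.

2.43

lx = nx/n0 = nx/300: 1, 0.65, 0.49, 0.28, 0.14, 0.04, 0
lx·mx: 0, 0.715, 0.637, 0.7, 0.42, 0.088, 0 → R0 = 2.56
x·lx·mx: 0, 0.715, 1.274, 2.1, 1.68, 0.44, 0 → Σ = 6.209
T = 6.209 / 2.56 = 2.425391… → 2.43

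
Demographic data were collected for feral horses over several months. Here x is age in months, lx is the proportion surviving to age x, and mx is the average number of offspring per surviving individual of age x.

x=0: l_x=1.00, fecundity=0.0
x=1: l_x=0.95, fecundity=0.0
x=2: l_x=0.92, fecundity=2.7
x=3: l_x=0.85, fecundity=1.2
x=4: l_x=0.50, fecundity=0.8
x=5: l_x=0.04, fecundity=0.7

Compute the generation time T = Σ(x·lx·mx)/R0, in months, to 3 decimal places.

2.484

lx·mx: 0, 0, 2.484, 1.02, 0.4, 0.028 → R0 = 3.932
x·lx·mx: 0, 0, 4.968, 3.06, 1.6, 0.14 → Σ = 9.768
T = 9.768 / 3.932 = 2.484232… → 2.484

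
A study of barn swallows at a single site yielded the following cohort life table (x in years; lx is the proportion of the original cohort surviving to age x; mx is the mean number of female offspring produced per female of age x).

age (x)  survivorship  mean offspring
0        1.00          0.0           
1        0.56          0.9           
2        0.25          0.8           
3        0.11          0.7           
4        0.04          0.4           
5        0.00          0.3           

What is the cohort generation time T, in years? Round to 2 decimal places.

lx·mx: 0, 0.504, 0.2, 0.077, 0.016, 0 → R0 = 0.797
x·lx·mx: 0, 0.504, 0.4, 0.231, 0.064, 0 → Σ = 1.199
T = 1.199 / 0.797 = 1.504391… → 1.50

1.50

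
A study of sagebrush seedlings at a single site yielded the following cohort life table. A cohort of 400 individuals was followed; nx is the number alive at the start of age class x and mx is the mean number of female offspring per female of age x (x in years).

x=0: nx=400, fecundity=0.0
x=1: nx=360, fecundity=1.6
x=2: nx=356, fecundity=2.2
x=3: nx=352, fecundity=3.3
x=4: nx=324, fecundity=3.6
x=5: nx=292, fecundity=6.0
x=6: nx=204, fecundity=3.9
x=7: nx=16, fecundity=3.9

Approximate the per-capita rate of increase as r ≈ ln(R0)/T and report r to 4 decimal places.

0.7154

lx = nx/n0 = nx/400: 1, 0.9, 0.89, 0.88, 0.81, 0.73, 0.51, 0.04
R0 = Σ lx·mx = 0 + 1.44 + 1.958 + 2.904 + 2.916 + 4.38 + 1.989 + 0.156 = 15.743
Σ x·lx·mx = 60.658; T = 60.658/15.743 = 3.85301…
r ≈ ln(R0)/T = ln(15.743)/3.85301… = 0.715387… → 0.7154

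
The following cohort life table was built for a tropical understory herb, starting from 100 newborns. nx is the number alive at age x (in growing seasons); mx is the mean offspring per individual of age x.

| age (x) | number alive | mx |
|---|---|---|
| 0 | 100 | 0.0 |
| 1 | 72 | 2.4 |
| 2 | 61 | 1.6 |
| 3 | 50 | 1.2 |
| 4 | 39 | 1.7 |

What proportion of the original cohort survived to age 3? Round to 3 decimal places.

l_3 = n_3/n_0 = 50/100 = 0.5 → 0.500

0.500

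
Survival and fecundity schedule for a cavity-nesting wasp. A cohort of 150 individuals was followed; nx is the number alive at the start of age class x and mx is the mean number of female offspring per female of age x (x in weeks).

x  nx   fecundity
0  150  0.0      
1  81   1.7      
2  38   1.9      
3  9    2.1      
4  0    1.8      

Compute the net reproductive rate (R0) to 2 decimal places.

1.53

lx = nx/n0 = nx/150: 1, 0.54, 0.25333…, 0.06, 0
lx·mx by age: 0, 0.918, 0.481333…, 0.126, 0
R0 = Σ lx·mx = 1.525333… → 1.53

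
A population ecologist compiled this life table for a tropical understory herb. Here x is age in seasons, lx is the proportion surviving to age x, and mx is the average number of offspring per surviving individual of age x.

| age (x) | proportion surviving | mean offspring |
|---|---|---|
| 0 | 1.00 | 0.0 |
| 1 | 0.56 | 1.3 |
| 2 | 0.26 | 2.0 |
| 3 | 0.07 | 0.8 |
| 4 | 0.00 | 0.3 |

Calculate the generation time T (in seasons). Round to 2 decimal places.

1.48

lx·mx: 0, 0.728, 0.52, 0.056, 0 → R0 = 1.304
x·lx·mx: 0, 0.728, 1.04, 0.168, 0 → Σ = 1.936
T = 1.936 / 1.304 = 1.484663… → 1.48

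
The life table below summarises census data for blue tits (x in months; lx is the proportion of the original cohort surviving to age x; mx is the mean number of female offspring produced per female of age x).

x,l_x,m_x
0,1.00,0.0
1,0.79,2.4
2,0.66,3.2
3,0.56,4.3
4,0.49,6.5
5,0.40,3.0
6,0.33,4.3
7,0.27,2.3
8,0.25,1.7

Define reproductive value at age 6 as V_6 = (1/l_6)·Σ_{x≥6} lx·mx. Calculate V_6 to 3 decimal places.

lx·mx for x ≥ 6: 1.419, 0.621, 0.425 → sum = 2.465
V_6 = 2.465 / l_6 = 2.465 / 0.33 = 7.469697… → 7.470

7.470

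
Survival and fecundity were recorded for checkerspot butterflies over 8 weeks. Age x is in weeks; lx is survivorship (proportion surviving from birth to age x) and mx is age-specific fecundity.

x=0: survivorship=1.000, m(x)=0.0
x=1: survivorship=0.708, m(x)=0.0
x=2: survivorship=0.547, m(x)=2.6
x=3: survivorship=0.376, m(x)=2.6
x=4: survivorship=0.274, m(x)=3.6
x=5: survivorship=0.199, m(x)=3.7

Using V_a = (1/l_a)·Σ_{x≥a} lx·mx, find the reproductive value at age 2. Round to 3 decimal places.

lx·mx for x ≥ 2: 1.4222, 0.9776, 0.9864, 0.7363 → sum = 4.1225
V_2 = 4.1225 / l_2 = 4.1225 / 0.547 = 7.536563… → 7.537

7.537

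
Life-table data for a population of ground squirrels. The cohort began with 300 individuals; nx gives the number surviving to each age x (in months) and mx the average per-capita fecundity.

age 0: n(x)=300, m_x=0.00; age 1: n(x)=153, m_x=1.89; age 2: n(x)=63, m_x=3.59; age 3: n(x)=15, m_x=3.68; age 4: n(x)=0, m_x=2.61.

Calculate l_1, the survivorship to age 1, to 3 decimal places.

0.510

l_1 = n_1/n_0 = 153/300 = 0.51 → 0.510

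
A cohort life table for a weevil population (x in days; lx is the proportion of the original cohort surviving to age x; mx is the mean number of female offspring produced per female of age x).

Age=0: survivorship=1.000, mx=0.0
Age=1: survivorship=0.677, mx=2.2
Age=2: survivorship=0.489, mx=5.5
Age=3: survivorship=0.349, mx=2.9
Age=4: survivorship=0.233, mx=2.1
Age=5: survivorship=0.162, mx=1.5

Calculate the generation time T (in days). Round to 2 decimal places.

lx·mx: 0, 1.4894, 2.6895, 1.0121, 0.4893, 0.243 → R0 = 5.9233
x·lx·mx: 0, 1.4894, 5.379, 3.0363, 1.9572, 1.215 → Σ = 13.0769
T = 13.0769 / 5.9233 = 2.207705… → 2.21

2.21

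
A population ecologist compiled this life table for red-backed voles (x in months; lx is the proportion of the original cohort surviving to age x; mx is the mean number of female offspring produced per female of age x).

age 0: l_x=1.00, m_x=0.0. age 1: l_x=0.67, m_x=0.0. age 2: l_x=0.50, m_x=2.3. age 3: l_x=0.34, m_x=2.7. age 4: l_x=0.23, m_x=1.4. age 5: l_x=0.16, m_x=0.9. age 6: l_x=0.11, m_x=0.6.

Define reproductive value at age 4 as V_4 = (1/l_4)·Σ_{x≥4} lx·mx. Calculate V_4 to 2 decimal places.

lx·mx for x ≥ 4: 0.322, 0.144, 0.066 → sum = 0.532
V_4 = 0.532 / l_4 = 0.532 / 0.23 = 2.313043… → 2.31

2.31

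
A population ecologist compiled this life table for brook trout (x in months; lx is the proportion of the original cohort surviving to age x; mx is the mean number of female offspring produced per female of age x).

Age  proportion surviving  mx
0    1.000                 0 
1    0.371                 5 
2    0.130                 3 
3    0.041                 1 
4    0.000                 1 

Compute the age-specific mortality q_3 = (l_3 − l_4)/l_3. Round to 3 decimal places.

q_3 = (l_3 − l_4) / l_3 = (0.041 − 0) / 0.041
     = 0.041 / 0.041 = 1 → 1.000

1.000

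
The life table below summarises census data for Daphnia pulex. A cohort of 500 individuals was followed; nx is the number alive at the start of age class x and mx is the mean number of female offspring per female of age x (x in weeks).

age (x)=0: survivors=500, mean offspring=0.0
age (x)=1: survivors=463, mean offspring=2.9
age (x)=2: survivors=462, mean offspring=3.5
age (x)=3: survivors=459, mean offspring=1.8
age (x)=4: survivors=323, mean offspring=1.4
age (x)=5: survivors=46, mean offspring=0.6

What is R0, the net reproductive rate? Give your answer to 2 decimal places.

lx = nx/n0 = nx/500: 1, 0.926, 0.924, 0.918, 0.646, 0.092
lx·mx by age: 0, 2.6854, 3.234, 1.6524, 0.9044, 0.0552
R0 = Σ lx·mx = 8.5314 → 8.53

8.53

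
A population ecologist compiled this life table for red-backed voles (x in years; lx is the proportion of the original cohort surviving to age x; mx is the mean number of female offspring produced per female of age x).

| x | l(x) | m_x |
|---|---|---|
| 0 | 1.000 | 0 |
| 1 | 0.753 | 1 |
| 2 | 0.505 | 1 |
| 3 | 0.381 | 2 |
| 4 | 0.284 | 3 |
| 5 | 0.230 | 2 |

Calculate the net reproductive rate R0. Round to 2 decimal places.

lx·mx by age: 0, 0.753, 0.505, 0.762, 0.852, 0.46
R0 = Σ lx·mx = 3.332 → 3.33

3.33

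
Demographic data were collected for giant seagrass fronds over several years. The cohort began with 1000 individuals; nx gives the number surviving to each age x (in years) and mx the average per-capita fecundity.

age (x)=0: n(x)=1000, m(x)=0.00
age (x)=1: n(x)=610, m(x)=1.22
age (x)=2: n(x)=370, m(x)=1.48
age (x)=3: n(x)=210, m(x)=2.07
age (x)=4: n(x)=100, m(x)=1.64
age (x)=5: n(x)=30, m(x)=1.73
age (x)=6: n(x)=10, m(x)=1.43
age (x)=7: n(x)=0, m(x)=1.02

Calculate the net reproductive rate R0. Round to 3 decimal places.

lx = nx/n0 = nx/1000: 1, 0.61, 0.37, 0.21, 0.1, 0.03, 0.01, 0
lx·mx by age: 0, 0.7442, 0.5476, 0.4347, 0.164, 0.0519, 0.0143, 0
R0 = Σ lx·mx = 1.9567 → 1.957

1.957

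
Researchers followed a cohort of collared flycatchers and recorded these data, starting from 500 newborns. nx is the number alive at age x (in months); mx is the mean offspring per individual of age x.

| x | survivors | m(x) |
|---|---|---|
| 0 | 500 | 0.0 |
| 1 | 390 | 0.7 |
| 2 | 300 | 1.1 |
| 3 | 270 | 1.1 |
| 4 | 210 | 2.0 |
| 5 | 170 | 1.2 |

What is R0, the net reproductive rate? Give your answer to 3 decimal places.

3.048

lx = nx/n0 = nx/500: 1, 0.78, 0.6, 0.54, 0.42, 0.34
lx·mx by age: 0, 0.546, 0.66, 0.594, 0.84, 0.408
R0 = Σ lx·mx = 3.048 → 3.048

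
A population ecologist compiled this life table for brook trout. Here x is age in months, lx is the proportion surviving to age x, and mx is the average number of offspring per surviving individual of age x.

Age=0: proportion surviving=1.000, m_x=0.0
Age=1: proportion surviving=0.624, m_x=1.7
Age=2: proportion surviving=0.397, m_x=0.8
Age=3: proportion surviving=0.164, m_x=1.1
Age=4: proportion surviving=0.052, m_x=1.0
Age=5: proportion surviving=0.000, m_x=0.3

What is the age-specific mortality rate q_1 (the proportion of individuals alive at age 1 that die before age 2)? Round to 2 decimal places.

q_1 = (l_1 − l_2) / l_1 = (0.624 − 0.397) / 0.624
     = 0.227 / 0.624 = 0.363782… → 0.36

0.36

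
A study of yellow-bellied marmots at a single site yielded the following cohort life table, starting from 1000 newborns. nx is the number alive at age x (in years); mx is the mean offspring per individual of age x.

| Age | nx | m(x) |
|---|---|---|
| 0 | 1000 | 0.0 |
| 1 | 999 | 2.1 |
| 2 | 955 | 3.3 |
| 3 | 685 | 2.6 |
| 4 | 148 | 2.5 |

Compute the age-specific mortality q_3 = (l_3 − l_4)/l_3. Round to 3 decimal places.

0.784

lx = nx/n0 = nx/1000: 1, 0.999, 0.955, 0.685, 0.148
q_3 = (l_3 − l_4) / l_3 = (0.685 − 0.148) / 0.685
     = 0.537 / 0.685 = 0.783942… → 0.784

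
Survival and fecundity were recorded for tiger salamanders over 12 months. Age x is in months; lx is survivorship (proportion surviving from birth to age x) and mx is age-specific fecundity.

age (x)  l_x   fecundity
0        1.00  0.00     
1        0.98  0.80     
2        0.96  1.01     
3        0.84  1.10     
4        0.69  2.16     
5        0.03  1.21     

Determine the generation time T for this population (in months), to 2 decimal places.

2.77

lx·mx: 0, 0.784, 0.9696, 0.924, 1.4904, 0.0363 → R0 = 4.2043
x·lx·mx: 0, 0.784, 1.9392, 2.772, 5.9616, 0.1815 → Σ = 11.6383
T = 11.6383 / 4.2043 = 2.76819… → 2.77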